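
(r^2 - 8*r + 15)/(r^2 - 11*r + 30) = (r - 3)/(r - 6)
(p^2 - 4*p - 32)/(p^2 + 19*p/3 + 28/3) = 3*(p - 8)/(3*p + 7)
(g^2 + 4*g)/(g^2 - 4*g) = (g + 4)/(g - 4)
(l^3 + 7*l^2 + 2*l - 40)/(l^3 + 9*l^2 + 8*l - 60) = (l + 4)/(l + 6)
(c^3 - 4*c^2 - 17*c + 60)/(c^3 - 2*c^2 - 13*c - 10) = (c^2 + c - 12)/(c^2 + 3*c + 2)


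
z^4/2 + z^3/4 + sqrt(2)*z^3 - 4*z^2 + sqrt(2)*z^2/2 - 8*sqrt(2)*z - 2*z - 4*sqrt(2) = (z/2 + sqrt(2))*(z + 1/2)*(z - 2*sqrt(2))*(z + 2*sqrt(2))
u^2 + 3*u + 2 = (u + 1)*(u + 2)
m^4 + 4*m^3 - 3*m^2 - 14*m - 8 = (m - 2)*(m + 1)^2*(m + 4)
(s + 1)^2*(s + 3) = s^3 + 5*s^2 + 7*s + 3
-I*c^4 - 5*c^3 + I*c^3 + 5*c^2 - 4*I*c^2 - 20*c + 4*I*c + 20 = (c - 5*I)*(c - 2*I)*(c + 2*I)*(-I*c + I)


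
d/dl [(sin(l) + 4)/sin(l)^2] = -(sin(l) + 8)*cos(l)/sin(l)^3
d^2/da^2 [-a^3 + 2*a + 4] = -6*a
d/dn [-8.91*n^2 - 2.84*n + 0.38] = -17.82*n - 2.84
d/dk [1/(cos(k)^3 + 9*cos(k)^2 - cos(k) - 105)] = (3*cos(k)^2 + 18*cos(k) - 1)*sin(k)/(cos(k)^3 + 9*cos(k)^2 - cos(k) - 105)^2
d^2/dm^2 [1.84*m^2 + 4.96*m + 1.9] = 3.68000000000000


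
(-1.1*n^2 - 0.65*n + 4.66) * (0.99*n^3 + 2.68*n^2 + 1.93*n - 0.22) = -1.089*n^5 - 3.5915*n^4 + 0.7484*n^3 + 11.4763*n^2 + 9.1368*n - 1.0252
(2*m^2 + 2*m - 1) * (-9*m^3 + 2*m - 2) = -18*m^5 - 18*m^4 + 13*m^3 - 6*m + 2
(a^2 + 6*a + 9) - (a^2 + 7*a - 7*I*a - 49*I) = -a + 7*I*a + 9 + 49*I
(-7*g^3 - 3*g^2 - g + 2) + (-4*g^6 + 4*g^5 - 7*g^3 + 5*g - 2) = -4*g^6 + 4*g^5 - 14*g^3 - 3*g^2 + 4*g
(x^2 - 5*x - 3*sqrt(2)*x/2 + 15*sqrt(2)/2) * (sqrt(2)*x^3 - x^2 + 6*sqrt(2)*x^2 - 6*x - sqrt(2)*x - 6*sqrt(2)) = sqrt(2)*x^5 - 4*x^4 + sqrt(2)*x^4 - 59*sqrt(2)*x^3/2 - 4*x^3 + sqrt(2)*x^2/2 + 123*x^2 - 15*sqrt(2)*x + 3*x - 90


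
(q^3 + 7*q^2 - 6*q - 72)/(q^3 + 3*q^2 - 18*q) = (q + 4)/q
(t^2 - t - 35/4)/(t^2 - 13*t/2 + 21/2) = (t + 5/2)/(t - 3)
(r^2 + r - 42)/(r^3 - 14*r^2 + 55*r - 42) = (r + 7)/(r^2 - 8*r + 7)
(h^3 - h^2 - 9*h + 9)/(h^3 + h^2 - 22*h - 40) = (h^3 - h^2 - 9*h + 9)/(h^3 + h^2 - 22*h - 40)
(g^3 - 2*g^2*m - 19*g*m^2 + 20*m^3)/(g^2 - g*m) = g - m - 20*m^2/g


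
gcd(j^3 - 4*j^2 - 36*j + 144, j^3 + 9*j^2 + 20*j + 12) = j + 6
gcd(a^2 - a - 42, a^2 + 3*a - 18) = a + 6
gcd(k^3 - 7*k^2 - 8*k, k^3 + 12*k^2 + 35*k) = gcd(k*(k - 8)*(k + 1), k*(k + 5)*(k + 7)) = k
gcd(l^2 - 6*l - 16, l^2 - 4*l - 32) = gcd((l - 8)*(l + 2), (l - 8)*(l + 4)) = l - 8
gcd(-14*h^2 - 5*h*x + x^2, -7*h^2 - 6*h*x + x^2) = -7*h + x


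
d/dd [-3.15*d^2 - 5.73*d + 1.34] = -6.3*d - 5.73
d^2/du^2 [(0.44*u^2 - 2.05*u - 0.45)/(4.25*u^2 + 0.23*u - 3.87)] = (-7.105427357601e-15*u^4 - 74.91645*u^3 - 5.34734999999999*u^2 - 204.9435*u - 5.320098)/(76.765625*u^6 + 12.463125*u^5 - 209.03115*u^4 - 22.685383*u^3 + 190.341306*u^2 + 10.334061*u - 57.960603)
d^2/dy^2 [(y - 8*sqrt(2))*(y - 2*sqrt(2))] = 2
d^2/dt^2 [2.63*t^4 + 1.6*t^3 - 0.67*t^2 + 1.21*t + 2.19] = 31.56*t^2 + 9.6*t - 1.34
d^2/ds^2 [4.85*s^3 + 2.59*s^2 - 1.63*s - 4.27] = 29.1*s + 5.18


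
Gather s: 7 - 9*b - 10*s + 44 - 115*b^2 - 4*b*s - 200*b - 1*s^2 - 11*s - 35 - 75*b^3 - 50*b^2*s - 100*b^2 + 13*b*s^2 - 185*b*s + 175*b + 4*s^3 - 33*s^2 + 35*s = -75*b^3 - 215*b^2 - 34*b + 4*s^3 + s^2*(13*b - 34) + s*(-50*b^2 - 189*b + 14) + 16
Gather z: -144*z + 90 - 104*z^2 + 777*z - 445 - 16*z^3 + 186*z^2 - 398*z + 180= -16*z^3 + 82*z^2 + 235*z - 175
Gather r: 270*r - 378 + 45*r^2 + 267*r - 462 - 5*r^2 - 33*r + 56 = 40*r^2 + 504*r - 784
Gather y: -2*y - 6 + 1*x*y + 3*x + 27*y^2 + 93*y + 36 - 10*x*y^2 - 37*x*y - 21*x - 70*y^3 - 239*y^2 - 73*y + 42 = -18*x - 70*y^3 + y^2*(-10*x - 212) + y*(18 - 36*x) + 72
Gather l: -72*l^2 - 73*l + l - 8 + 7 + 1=-72*l^2 - 72*l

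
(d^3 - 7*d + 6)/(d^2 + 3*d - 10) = (d^2 + 2*d - 3)/(d + 5)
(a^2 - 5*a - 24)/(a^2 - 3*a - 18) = (a - 8)/(a - 6)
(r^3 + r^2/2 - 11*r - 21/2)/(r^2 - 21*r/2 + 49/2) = (r^2 + 4*r + 3)/(r - 7)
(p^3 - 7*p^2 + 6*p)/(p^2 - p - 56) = p*(-p^2 + 7*p - 6)/(-p^2 + p + 56)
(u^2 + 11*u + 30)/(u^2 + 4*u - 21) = (u^2 + 11*u + 30)/(u^2 + 4*u - 21)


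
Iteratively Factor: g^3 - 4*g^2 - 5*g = (g - 5)*(g^2 + g) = (g - 5)*(g + 1)*(g)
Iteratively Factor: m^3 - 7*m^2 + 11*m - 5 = (m - 1)*(m^2 - 6*m + 5) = (m - 1)^2*(m - 5)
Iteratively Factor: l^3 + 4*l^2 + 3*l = (l)*(l^2 + 4*l + 3) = l*(l + 3)*(l + 1)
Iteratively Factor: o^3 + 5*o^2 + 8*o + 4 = (o + 2)*(o^2 + 3*o + 2) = (o + 1)*(o + 2)*(o + 2)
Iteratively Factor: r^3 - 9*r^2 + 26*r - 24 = (r - 3)*(r^2 - 6*r + 8) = (r - 3)*(r - 2)*(r - 4)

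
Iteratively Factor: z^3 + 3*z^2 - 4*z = (z + 4)*(z^2 - z) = z*(z + 4)*(z - 1)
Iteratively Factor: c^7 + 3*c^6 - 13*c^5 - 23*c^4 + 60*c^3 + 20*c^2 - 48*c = (c - 2)*(c^6 + 5*c^5 - 3*c^4 - 29*c^3 + 2*c^2 + 24*c) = (c - 2)^2*(c^5 + 7*c^4 + 11*c^3 - 7*c^2 - 12*c) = (c - 2)^2*(c - 1)*(c^4 + 8*c^3 + 19*c^2 + 12*c) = (c - 2)^2*(c - 1)*(c + 3)*(c^3 + 5*c^2 + 4*c) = (c - 2)^2*(c - 1)*(c + 3)*(c + 4)*(c^2 + c) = c*(c - 2)^2*(c - 1)*(c + 3)*(c + 4)*(c + 1)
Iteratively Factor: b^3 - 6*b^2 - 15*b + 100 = (b - 5)*(b^2 - b - 20) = (b - 5)^2*(b + 4)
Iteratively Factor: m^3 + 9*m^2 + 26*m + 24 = (m + 4)*(m^2 + 5*m + 6) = (m + 3)*(m + 4)*(m + 2)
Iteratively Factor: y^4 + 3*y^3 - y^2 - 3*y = (y + 1)*(y^3 + 2*y^2 - 3*y) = (y - 1)*(y + 1)*(y^2 + 3*y) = (y - 1)*(y + 1)*(y + 3)*(y)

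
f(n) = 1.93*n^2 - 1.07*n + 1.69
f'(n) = 3.86*n - 1.07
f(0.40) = 1.57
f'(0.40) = 0.47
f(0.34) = 1.55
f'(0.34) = 0.24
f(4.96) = 43.86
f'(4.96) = 18.08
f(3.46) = 21.09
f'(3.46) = 12.29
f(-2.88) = 20.78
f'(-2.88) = -12.19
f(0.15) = 1.57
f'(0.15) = -0.49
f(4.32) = 33.09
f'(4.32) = 15.61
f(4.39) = 34.19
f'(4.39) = 15.88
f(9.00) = 148.39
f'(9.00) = 33.67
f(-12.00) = 292.45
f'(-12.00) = -47.39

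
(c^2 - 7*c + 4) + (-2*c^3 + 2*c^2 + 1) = -2*c^3 + 3*c^2 - 7*c + 5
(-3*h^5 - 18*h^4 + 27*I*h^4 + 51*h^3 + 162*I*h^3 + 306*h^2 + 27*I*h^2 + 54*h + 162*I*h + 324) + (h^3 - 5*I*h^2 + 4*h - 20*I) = -3*h^5 - 18*h^4 + 27*I*h^4 + 52*h^3 + 162*I*h^3 + 306*h^2 + 22*I*h^2 + 58*h + 162*I*h + 324 - 20*I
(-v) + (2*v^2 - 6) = 2*v^2 - v - 6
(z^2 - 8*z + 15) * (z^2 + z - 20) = z^4 - 7*z^3 - 13*z^2 + 175*z - 300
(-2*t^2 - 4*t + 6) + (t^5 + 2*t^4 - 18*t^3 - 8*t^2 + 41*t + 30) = t^5 + 2*t^4 - 18*t^3 - 10*t^2 + 37*t + 36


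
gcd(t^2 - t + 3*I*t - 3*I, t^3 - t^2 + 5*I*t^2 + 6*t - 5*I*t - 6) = t - 1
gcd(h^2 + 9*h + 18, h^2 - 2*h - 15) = h + 3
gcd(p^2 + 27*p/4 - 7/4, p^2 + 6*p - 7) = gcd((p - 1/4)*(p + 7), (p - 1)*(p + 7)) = p + 7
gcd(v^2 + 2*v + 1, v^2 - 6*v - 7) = v + 1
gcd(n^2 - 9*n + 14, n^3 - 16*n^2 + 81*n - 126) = n - 7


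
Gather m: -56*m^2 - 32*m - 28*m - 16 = -56*m^2 - 60*m - 16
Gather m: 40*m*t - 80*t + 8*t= 40*m*t - 72*t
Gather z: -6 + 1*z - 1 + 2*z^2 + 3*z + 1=2*z^2 + 4*z - 6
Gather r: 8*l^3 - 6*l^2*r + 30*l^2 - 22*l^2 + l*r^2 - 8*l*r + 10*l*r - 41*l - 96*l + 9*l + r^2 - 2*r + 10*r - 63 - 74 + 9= 8*l^3 + 8*l^2 - 128*l + r^2*(l + 1) + r*(-6*l^2 + 2*l + 8) - 128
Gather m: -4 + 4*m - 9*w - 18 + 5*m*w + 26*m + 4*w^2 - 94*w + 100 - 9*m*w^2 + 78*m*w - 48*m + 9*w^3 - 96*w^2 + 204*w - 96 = m*(-9*w^2 + 83*w - 18) + 9*w^3 - 92*w^2 + 101*w - 18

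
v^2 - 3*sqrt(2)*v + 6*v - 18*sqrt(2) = (v + 6)*(v - 3*sqrt(2))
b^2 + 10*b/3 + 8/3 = (b + 4/3)*(b + 2)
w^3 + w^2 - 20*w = w*(w - 4)*(w + 5)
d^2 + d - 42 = (d - 6)*(d + 7)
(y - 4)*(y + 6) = y^2 + 2*y - 24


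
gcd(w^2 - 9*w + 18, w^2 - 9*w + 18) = w^2 - 9*w + 18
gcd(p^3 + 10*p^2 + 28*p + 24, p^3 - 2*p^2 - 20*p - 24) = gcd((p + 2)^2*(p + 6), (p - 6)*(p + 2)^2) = p^2 + 4*p + 4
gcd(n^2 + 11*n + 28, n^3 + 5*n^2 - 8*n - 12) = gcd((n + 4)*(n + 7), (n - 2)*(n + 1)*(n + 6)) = 1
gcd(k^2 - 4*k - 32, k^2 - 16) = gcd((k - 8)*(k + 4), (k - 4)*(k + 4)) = k + 4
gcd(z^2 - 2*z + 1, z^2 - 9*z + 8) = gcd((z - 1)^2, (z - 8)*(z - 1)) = z - 1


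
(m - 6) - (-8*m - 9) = 9*m + 3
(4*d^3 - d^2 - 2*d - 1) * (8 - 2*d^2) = -8*d^5 + 2*d^4 + 36*d^3 - 6*d^2 - 16*d - 8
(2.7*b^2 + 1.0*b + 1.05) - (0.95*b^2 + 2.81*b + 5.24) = 1.75*b^2 - 1.81*b - 4.19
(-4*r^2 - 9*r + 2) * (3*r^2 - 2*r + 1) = -12*r^4 - 19*r^3 + 20*r^2 - 13*r + 2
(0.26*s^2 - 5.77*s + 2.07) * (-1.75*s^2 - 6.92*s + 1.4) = -0.455*s^4 + 8.2983*s^3 + 36.6699*s^2 - 22.4024*s + 2.898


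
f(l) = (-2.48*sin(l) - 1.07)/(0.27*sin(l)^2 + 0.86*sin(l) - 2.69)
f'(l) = (-0.54*sin(l)*cos(l) - 0.86*cos(l))*(-2.48*sin(l) - 1.07)/(0.27*sin(l)^2 + 0.86*sin(l) - 2.69)^2 - 2.48*cos(l)/(0.27*sin(l)^2 + 0.86*sin(l) - 2.69) = (0.6696*sin(l)^2 + 0.5778*sin(l) + 7.5914)*cos(l)/(0.0729*sin(l)^4 + 0.4644*sin(l)^3 - 0.713*sin(l)^2 - 4.6268*sin(l) + 7.2361)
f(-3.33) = 0.61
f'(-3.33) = -1.20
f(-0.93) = -0.29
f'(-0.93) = 0.44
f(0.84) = 1.54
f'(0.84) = 1.55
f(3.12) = 0.42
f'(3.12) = -1.07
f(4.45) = -0.41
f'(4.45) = -0.19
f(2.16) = 1.75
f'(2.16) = -1.48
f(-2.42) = -0.18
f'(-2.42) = -0.57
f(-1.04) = -0.33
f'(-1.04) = 0.37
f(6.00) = 0.13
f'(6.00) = 0.85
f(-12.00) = 1.12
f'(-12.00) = 1.48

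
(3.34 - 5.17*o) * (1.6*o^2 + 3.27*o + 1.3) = -8.272*o^3 - 11.5619*o^2 + 4.2008*o + 4.342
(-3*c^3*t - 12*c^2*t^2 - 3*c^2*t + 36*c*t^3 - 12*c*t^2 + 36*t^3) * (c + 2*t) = -3*c^4*t - 18*c^3*t^2 - 3*c^3*t + 12*c^2*t^3 - 18*c^2*t^2 + 72*c*t^4 + 12*c*t^3 + 72*t^4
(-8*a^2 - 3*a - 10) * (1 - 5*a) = 40*a^3 + 7*a^2 + 47*a - 10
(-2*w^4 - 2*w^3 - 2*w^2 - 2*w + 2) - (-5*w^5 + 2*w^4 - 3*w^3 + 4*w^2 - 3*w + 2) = 5*w^5 - 4*w^4 + w^3 - 6*w^2 + w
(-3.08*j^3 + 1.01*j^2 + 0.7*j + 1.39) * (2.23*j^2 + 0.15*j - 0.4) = -6.8684*j^5 + 1.7903*j^4 + 2.9445*j^3 + 2.8007*j^2 - 0.0715*j - 0.556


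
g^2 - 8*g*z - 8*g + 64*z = (g - 8)*(g - 8*z)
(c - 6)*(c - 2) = c^2 - 8*c + 12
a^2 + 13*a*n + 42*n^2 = (a + 6*n)*(a + 7*n)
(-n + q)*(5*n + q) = -5*n^2 + 4*n*q + q^2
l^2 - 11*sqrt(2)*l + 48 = (l - 8*sqrt(2))*(l - 3*sqrt(2))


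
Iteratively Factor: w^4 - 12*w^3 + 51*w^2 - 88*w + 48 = (w - 4)*(w^3 - 8*w^2 + 19*w - 12) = (w - 4)*(w - 3)*(w^2 - 5*w + 4) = (w - 4)^2*(w - 3)*(w - 1)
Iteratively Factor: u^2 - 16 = (u - 4)*(u + 4)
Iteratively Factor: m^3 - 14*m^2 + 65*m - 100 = (m - 5)*(m^2 - 9*m + 20) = (m - 5)*(m - 4)*(m - 5)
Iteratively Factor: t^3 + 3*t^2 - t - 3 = (t + 3)*(t^2 - 1) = (t - 1)*(t + 3)*(t + 1)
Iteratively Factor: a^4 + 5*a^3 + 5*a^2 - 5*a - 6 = (a + 3)*(a^3 + 2*a^2 - a - 2) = (a + 2)*(a + 3)*(a^2 - 1) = (a + 1)*(a + 2)*(a + 3)*(a - 1)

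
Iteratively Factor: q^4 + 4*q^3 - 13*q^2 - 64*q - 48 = (q + 3)*(q^3 + q^2 - 16*q - 16) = (q - 4)*(q + 3)*(q^2 + 5*q + 4) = (q - 4)*(q + 1)*(q + 3)*(q + 4)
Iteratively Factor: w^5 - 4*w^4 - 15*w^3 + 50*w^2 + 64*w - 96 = (w + 3)*(w^4 - 7*w^3 + 6*w^2 + 32*w - 32) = (w - 4)*(w + 3)*(w^3 - 3*w^2 - 6*w + 8) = (w - 4)^2*(w + 3)*(w^2 + w - 2) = (w - 4)^2*(w + 2)*(w + 3)*(w - 1)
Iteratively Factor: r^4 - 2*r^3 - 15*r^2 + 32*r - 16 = (r - 1)*(r^3 - r^2 - 16*r + 16) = (r - 1)^2*(r^2 - 16) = (r - 1)^2*(r + 4)*(r - 4)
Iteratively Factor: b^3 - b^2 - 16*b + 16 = (b - 1)*(b^2 - 16) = (b - 1)*(b + 4)*(b - 4)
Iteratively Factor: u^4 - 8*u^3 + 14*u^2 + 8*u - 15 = (u - 3)*(u^3 - 5*u^2 - u + 5) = (u - 3)*(u - 1)*(u^2 - 4*u - 5) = (u - 5)*(u - 3)*(u - 1)*(u + 1)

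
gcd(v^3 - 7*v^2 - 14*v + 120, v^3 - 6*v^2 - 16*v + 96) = v^2 - 2*v - 24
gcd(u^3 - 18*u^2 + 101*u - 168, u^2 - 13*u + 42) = u - 7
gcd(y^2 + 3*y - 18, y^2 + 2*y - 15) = y - 3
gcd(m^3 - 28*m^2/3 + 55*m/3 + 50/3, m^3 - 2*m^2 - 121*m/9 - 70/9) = m^2 - 13*m/3 - 10/3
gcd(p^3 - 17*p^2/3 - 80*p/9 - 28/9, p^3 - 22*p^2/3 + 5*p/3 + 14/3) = p^2 - 19*p/3 - 14/3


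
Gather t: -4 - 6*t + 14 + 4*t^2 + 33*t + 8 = 4*t^2 + 27*t + 18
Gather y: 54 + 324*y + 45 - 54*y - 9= 270*y + 90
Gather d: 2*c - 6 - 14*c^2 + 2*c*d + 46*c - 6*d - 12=-14*c^2 + 48*c + d*(2*c - 6) - 18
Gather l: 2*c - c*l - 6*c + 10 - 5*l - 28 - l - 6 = -4*c + l*(-c - 6) - 24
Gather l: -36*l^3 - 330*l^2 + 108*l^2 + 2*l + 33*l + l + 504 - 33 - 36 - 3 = -36*l^3 - 222*l^2 + 36*l + 432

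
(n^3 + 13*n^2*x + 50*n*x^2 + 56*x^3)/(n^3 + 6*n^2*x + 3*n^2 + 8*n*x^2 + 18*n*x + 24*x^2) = (n + 7*x)/(n + 3)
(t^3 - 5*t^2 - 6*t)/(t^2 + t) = t - 6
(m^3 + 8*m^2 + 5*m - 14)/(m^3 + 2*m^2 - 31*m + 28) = (m + 2)/(m - 4)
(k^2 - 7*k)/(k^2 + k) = (k - 7)/(k + 1)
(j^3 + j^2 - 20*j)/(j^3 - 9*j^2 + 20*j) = (j + 5)/(j - 5)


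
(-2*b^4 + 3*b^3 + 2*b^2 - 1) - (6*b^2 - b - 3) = -2*b^4 + 3*b^3 - 4*b^2 + b + 2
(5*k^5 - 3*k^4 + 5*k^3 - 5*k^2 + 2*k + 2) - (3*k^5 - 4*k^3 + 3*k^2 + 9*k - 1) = 2*k^5 - 3*k^4 + 9*k^3 - 8*k^2 - 7*k + 3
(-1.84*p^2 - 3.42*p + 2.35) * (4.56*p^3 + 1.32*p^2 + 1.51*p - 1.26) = -8.3904*p^5 - 18.024*p^4 + 3.4232*p^3 + 0.2562*p^2 + 7.8577*p - 2.961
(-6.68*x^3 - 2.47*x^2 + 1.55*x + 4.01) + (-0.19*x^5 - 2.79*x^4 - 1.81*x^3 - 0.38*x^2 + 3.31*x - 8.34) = -0.19*x^5 - 2.79*x^4 - 8.49*x^3 - 2.85*x^2 + 4.86*x - 4.33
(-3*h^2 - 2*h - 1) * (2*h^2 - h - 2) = -6*h^4 - h^3 + 6*h^2 + 5*h + 2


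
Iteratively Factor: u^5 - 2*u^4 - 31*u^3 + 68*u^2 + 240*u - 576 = (u - 4)*(u^4 + 2*u^3 - 23*u^2 - 24*u + 144) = (u - 4)*(u - 3)*(u^3 + 5*u^2 - 8*u - 48) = (u - 4)*(u - 3)^2*(u^2 + 8*u + 16) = (u - 4)*(u - 3)^2*(u + 4)*(u + 4)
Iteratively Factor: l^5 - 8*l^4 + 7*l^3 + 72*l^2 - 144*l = (l - 4)*(l^4 - 4*l^3 - 9*l^2 + 36*l) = l*(l - 4)*(l^3 - 4*l^2 - 9*l + 36) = l*(l - 4)^2*(l^2 - 9) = l*(l - 4)^2*(l + 3)*(l - 3)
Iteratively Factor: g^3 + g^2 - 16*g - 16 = (g - 4)*(g^2 + 5*g + 4) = (g - 4)*(g + 1)*(g + 4)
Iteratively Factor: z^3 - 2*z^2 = (z - 2)*(z^2) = z*(z - 2)*(z)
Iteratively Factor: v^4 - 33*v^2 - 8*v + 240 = (v + 4)*(v^3 - 4*v^2 - 17*v + 60) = (v + 4)^2*(v^2 - 8*v + 15) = (v - 3)*(v + 4)^2*(v - 5)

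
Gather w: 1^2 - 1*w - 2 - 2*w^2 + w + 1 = -2*w^2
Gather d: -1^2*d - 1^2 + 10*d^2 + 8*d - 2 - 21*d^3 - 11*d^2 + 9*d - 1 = -21*d^3 - d^2 + 16*d - 4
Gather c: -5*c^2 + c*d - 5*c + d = -5*c^2 + c*(d - 5) + d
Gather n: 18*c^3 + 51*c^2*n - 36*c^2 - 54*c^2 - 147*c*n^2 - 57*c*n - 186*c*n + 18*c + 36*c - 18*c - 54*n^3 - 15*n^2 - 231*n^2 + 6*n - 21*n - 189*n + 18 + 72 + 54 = 18*c^3 - 90*c^2 + 36*c - 54*n^3 + n^2*(-147*c - 246) + n*(51*c^2 - 243*c - 204) + 144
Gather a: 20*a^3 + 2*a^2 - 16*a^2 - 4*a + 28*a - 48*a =20*a^3 - 14*a^2 - 24*a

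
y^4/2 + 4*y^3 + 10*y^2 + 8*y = y*(y/2 + 1)*(y + 2)*(y + 4)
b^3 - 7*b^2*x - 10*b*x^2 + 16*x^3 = (b - 8*x)*(b - x)*(b + 2*x)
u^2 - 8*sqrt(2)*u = u*(u - 8*sqrt(2))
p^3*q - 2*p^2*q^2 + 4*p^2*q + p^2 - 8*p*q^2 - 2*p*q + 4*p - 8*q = (p + 4)*(p - 2*q)*(p*q + 1)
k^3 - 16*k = k*(k - 4)*(k + 4)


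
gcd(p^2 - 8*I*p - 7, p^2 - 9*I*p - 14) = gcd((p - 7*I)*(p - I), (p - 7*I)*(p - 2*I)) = p - 7*I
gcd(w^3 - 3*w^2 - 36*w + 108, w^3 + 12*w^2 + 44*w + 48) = w + 6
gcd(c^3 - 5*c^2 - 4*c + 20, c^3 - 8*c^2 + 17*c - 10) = c^2 - 7*c + 10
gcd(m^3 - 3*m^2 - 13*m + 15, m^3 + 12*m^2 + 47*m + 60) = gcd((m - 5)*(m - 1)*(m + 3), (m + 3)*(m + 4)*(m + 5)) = m + 3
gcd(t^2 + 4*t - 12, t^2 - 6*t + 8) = t - 2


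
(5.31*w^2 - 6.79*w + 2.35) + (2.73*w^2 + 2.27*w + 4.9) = 8.04*w^2 - 4.52*w + 7.25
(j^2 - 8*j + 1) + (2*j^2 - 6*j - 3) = 3*j^2 - 14*j - 2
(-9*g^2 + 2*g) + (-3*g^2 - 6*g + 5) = -12*g^2 - 4*g + 5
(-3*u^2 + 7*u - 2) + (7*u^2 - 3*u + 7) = 4*u^2 + 4*u + 5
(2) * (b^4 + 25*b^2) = 2*b^4 + 50*b^2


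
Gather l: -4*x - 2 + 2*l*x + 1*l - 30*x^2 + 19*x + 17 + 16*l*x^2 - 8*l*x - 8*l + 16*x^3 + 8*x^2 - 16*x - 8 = l*(16*x^2 - 6*x - 7) + 16*x^3 - 22*x^2 - x + 7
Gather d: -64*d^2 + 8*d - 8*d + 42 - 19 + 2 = 25 - 64*d^2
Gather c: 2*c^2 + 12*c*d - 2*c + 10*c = 2*c^2 + c*(12*d + 8)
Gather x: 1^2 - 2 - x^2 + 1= -x^2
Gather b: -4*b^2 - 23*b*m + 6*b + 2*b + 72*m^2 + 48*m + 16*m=-4*b^2 + b*(8 - 23*m) + 72*m^2 + 64*m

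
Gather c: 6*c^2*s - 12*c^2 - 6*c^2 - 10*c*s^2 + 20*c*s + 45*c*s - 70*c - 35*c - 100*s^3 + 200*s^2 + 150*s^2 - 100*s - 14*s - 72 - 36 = c^2*(6*s - 18) + c*(-10*s^2 + 65*s - 105) - 100*s^3 + 350*s^2 - 114*s - 108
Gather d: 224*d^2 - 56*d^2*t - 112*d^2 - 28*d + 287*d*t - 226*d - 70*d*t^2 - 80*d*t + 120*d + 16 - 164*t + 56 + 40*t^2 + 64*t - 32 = d^2*(112 - 56*t) + d*(-70*t^2 + 207*t - 134) + 40*t^2 - 100*t + 40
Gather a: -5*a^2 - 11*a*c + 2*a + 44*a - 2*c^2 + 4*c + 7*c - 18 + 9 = -5*a^2 + a*(46 - 11*c) - 2*c^2 + 11*c - 9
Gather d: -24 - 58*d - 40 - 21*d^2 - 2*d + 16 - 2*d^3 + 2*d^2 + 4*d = -2*d^3 - 19*d^2 - 56*d - 48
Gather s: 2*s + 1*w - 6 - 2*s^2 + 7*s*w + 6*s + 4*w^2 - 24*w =-2*s^2 + s*(7*w + 8) + 4*w^2 - 23*w - 6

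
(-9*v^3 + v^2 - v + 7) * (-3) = 27*v^3 - 3*v^2 + 3*v - 21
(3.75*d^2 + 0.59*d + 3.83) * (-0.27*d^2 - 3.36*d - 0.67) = -1.0125*d^4 - 12.7593*d^3 - 5.529*d^2 - 13.2641*d - 2.5661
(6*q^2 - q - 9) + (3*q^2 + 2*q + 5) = 9*q^2 + q - 4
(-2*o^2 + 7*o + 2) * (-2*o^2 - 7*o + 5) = 4*o^4 - 63*o^2 + 21*o + 10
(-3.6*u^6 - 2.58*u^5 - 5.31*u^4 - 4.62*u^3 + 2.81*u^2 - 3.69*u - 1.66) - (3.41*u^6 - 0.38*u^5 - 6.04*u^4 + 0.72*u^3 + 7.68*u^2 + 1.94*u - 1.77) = -7.01*u^6 - 2.2*u^5 + 0.73*u^4 - 5.34*u^3 - 4.87*u^2 - 5.63*u + 0.11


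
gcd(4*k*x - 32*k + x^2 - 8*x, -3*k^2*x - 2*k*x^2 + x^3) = 1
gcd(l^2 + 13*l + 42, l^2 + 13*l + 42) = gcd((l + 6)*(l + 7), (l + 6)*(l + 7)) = l^2 + 13*l + 42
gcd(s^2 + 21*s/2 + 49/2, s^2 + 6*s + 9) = 1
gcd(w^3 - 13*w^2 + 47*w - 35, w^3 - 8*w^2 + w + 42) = w - 7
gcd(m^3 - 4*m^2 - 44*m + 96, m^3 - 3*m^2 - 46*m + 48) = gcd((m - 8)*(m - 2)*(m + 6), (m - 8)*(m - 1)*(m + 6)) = m^2 - 2*m - 48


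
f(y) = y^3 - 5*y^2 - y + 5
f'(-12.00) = 551.00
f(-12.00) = -2431.00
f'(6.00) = 47.00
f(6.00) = 35.00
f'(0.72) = -6.64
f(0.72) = 2.06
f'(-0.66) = 6.91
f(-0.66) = 3.19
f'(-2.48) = 42.25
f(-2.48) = -38.52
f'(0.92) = -7.66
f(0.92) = 0.63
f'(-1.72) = 25.08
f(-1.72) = -13.16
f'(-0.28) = 2.04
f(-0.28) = 4.87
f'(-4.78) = 115.35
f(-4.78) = -213.68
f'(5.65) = 38.27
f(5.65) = 20.10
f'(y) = 3*y^2 - 10*y - 1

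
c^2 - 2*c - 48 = (c - 8)*(c + 6)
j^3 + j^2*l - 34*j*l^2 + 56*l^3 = (j - 4*l)*(j - 2*l)*(j + 7*l)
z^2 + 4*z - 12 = (z - 2)*(z + 6)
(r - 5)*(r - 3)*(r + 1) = r^3 - 7*r^2 + 7*r + 15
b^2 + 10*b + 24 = (b + 4)*(b + 6)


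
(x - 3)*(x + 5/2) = x^2 - x/2 - 15/2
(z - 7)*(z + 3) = z^2 - 4*z - 21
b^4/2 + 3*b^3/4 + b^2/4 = b^2*(b/2 + 1/2)*(b + 1/2)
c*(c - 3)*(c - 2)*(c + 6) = c^4 + c^3 - 24*c^2 + 36*c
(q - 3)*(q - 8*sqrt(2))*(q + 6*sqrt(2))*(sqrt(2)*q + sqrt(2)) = sqrt(2)*q^4 - 4*q^3 - 2*sqrt(2)*q^3 - 99*sqrt(2)*q^2 + 8*q^2 + 12*q + 192*sqrt(2)*q + 288*sqrt(2)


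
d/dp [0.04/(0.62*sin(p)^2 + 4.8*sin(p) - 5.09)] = -(0.0496*sin(p) + 0.192)*cos(p)/(0.62*sin(p)^2 + 4.8*sin(p) - 5.09)^2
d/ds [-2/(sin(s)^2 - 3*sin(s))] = 2*(2*sin(s) - 3)*cos(s)/((sin(s) - 3)^2*sin(s)^2)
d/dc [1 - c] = -1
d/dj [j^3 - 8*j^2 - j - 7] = 3*j^2 - 16*j - 1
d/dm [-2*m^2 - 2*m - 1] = -4*m - 2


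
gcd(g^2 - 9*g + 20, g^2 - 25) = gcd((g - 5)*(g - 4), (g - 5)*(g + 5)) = g - 5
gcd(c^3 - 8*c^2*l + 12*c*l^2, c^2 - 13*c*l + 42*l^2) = c - 6*l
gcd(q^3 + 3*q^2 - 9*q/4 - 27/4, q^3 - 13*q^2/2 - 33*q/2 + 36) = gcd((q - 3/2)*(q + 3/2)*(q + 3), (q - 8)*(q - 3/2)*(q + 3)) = q^2 + 3*q/2 - 9/2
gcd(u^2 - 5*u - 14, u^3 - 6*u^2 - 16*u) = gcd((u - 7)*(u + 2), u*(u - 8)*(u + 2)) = u + 2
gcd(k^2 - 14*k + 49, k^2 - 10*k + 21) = k - 7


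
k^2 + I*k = k*(k + I)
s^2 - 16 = (s - 4)*(s + 4)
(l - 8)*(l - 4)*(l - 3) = l^3 - 15*l^2 + 68*l - 96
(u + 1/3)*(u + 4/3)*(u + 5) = u^3 + 20*u^2/3 + 79*u/9 + 20/9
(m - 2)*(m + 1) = m^2 - m - 2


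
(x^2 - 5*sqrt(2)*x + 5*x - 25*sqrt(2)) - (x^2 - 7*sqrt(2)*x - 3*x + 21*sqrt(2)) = 2*sqrt(2)*x + 8*x - 46*sqrt(2)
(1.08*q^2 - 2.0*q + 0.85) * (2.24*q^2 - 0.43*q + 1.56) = 2.4192*q^4 - 4.9444*q^3 + 4.4488*q^2 - 3.4855*q + 1.326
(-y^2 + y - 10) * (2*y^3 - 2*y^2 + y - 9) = -2*y^5 + 4*y^4 - 23*y^3 + 30*y^2 - 19*y + 90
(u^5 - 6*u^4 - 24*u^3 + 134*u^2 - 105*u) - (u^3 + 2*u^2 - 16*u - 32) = u^5 - 6*u^4 - 25*u^3 + 132*u^2 - 89*u + 32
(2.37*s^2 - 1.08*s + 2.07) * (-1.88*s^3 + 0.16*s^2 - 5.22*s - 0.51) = -4.4556*s^5 + 2.4096*s^4 - 16.4358*s^3 + 4.7601*s^2 - 10.2546*s - 1.0557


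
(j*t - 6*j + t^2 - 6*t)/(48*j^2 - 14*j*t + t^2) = (j*t - 6*j + t^2 - 6*t)/(48*j^2 - 14*j*t + t^2)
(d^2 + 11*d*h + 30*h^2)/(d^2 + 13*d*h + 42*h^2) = (d + 5*h)/(d + 7*h)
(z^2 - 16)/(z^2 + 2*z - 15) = (z^2 - 16)/(z^2 + 2*z - 15)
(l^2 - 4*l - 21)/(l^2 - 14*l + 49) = (l + 3)/(l - 7)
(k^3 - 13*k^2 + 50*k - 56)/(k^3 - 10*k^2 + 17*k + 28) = (k - 2)/(k + 1)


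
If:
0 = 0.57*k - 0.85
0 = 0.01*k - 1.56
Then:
No Solution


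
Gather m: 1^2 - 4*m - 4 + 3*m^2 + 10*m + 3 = 3*m^2 + 6*m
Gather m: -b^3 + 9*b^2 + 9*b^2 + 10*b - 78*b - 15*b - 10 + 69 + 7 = -b^3 + 18*b^2 - 83*b + 66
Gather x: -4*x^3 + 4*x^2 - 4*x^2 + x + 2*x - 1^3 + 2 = -4*x^3 + 3*x + 1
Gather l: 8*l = 8*l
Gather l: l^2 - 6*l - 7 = l^2 - 6*l - 7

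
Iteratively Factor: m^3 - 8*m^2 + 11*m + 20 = (m + 1)*(m^2 - 9*m + 20) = (m - 4)*(m + 1)*(m - 5)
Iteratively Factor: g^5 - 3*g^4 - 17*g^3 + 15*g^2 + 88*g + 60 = (g - 3)*(g^4 - 17*g^2 - 36*g - 20) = (g - 3)*(g + 1)*(g^3 - g^2 - 16*g - 20) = (g - 5)*(g - 3)*(g + 1)*(g^2 + 4*g + 4) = (g - 5)*(g - 3)*(g + 1)*(g + 2)*(g + 2)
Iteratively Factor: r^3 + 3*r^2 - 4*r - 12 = (r + 2)*(r^2 + r - 6) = (r + 2)*(r + 3)*(r - 2)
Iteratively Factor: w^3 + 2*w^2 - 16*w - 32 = (w - 4)*(w^2 + 6*w + 8) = (w - 4)*(w + 2)*(w + 4)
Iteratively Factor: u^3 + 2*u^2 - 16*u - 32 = (u - 4)*(u^2 + 6*u + 8) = (u - 4)*(u + 4)*(u + 2)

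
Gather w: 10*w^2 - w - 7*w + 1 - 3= 10*w^2 - 8*w - 2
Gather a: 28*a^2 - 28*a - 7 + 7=28*a^2 - 28*a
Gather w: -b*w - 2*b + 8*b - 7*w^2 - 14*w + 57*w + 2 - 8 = 6*b - 7*w^2 + w*(43 - b) - 6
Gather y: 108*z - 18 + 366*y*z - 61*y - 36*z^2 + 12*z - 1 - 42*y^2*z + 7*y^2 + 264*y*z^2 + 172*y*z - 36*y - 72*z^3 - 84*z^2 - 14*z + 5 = y^2*(7 - 42*z) + y*(264*z^2 + 538*z - 97) - 72*z^3 - 120*z^2 + 106*z - 14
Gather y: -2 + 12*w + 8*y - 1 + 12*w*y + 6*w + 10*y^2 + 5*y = 18*w + 10*y^2 + y*(12*w + 13) - 3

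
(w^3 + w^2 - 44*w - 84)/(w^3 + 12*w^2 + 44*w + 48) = (w - 7)/(w + 4)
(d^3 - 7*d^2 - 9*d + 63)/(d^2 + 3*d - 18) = (d^2 - 4*d - 21)/(d + 6)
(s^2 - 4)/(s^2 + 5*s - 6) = (s^2 - 4)/(s^2 + 5*s - 6)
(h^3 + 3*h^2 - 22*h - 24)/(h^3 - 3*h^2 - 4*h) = (h + 6)/h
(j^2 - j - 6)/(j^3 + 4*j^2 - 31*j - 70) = (j - 3)/(j^2 + 2*j - 35)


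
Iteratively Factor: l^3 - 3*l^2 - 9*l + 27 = (l - 3)*(l^2 - 9) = (l - 3)^2*(l + 3)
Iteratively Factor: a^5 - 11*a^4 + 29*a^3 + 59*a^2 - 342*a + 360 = (a - 4)*(a^4 - 7*a^3 + a^2 + 63*a - 90) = (a - 4)*(a - 2)*(a^3 - 5*a^2 - 9*a + 45) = (a - 5)*(a - 4)*(a - 2)*(a^2 - 9) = (a - 5)*(a - 4)*(a - 2)*(a + 3)*(a - 3)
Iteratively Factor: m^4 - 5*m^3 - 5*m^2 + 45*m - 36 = (m - 4)*(m^3 - m^2 - 9*m + 9) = (m - 4)*(m - 3)*(m^2 + 2*m - 3) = (m - 4)*(m - 3)*(m - 1)*(m + 3)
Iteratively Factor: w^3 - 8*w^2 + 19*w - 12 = (w - 1)*(w^2 - 7*w + 12) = (w - 3)*(w - 1)*(w - 4)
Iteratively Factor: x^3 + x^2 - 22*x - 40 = (x + 4)*(x^2 - 3*x - 10) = (x - 5)*(x + 4)*(x + 2)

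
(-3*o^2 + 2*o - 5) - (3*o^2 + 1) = -6*o^2 + 2*o - 6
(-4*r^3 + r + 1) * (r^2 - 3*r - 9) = -4*r^5 + 12*r^4 + 37*r^3 - 2*r^2 - 12*r - 9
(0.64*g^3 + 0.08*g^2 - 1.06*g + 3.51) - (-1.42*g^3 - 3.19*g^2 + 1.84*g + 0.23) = 2.06*g^3 + 3.27*g^2 - 2.9*g + 3.28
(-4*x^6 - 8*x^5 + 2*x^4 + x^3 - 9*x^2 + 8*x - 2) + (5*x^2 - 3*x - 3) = -4*x^6 - 8*x^5 + 2*x^4 + x^3 - 4*x^2 + 5*x - 5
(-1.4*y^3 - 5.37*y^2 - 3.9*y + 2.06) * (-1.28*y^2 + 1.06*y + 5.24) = 1.792*y^5 + 5.3896*y^4 - 8.0362*y^3 - 34.9096*y^2 - 18.2524*y + 10.7944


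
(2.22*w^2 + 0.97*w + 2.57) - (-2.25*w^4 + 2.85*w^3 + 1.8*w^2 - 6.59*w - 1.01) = 2.25*w^4 - 2.85*w^3 + 0.42*w^2 + 7.56*w + 3.58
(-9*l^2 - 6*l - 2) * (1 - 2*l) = 18*l^3 + 3*l^2 - 2*l - 2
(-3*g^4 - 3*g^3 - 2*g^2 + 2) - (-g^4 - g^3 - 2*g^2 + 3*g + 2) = -2*g^4 - 2*g^3 - 3*g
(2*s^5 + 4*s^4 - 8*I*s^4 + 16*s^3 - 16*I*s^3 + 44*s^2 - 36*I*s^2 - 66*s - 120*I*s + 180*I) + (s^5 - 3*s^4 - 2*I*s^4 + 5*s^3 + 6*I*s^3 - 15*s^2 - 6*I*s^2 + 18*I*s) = 3*s^5 + s^4 - 10*I*s^4 + 21*s^3 - 10*I*s^3 + 29*s^2 - 42*I*s^2 - 66*s - 102*I*s + 180*I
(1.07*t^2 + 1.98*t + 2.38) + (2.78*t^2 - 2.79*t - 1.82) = 3.85*t^2 - 0.81*t + 0.56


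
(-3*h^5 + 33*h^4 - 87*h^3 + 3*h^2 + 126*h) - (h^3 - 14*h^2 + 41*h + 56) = -3*h^5 + 33*h^4 - 88*h^3 + 17*h^2 + 85*h - 56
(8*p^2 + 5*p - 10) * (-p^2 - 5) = -8*p^4 - 5*p^3 - 30*p^2 - 25*p + 50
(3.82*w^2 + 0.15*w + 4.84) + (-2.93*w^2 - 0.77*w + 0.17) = 0.89*w^2 - 0.62*w + 5.01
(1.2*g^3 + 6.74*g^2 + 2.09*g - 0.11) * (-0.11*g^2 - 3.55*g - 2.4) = -0.132*g^5 - 5.0014*g^4 - 27.0369*g^3 - 23.5834*g^2 - 4.6255*g + 0.264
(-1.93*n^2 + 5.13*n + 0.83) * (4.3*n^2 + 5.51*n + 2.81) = -8.299*n^4 + 11.4247*n^3 + 26.412*n^2 + 18.9886*n + 2.3323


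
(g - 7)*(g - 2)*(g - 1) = g^3 - 10*g^2 + 23*g - 14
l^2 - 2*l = l*(l - 2)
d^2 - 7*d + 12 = (d - 4)*(d - 3)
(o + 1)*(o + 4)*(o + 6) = o^3 + 11*o^2 + 34*o + 24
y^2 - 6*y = y*(y - 6)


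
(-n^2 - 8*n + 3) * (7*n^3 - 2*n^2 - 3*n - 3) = -7*n^5 - 54*n^4 + 40*n^3 + 21*n^2 + 15*n - 9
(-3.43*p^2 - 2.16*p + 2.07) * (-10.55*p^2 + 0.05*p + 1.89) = 36.1865*p^4 + 22.6165*p^3 - 28.4292*p^2 - 3.9789*p + 3.9123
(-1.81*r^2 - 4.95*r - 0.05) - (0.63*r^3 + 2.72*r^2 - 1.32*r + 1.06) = -0.63*r^3 - 4.53*r^2 - 3.63*r - 1.11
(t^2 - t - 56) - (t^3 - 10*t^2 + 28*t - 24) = -t^3 + 11*t^2 - 29*t - 32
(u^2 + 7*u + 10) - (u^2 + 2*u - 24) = 5*u + 34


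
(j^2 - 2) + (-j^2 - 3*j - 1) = -3*j - 3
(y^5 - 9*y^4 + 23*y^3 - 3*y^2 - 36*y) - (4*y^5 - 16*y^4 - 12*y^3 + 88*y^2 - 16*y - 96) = -3*y^5 + 7*y^4 + 35*y^3 - 91*y^2 - 20*y + 96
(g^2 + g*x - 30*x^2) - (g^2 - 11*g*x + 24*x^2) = 12*g*x - 54*x^2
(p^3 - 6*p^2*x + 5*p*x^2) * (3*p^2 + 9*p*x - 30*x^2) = 3*p^5 - 9*p^4*x - 69*p^3*x^2 + 225*p^2*x^3 - 150*p*x^4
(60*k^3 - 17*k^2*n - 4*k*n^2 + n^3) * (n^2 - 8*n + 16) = 60*k^3*n^2 - 480*k^3*n + 960*k^3 - 17*k^2*n^3 + 136*k^2*n^2 - 272*k^2*n - 4*k*n^4 + 32*k*n^3 - 64*k*n^2 + n^5 - 8*n^4 + 16*n^3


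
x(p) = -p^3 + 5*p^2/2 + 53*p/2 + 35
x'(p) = -3*p^2 + 5*p + 53/2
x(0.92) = 60.72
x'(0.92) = 28.56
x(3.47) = 115.28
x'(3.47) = 7.73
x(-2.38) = -0.43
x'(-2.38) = -2.39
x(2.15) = 93.59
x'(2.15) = 23.38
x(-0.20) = 29.81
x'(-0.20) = 25.38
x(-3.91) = 29.38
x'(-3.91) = -38.91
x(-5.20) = 105.41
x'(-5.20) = -80.62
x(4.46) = 114.20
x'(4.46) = -10.87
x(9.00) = -253.00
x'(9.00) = -171.50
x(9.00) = -253.00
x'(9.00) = -171.50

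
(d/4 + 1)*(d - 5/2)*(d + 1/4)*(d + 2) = d^4/4 + 15*d^3/16 - 49*d^2/32 - 87*d/16 - 5/4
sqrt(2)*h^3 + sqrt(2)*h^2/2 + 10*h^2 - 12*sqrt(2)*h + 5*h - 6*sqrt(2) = (h - sqrt(2))*(h + 6*sqrt(2))*(sqrt(2)*h + sqrt(2)/2)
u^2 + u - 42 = (u - 6)*(u + 7)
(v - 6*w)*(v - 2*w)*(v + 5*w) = v^3 - 3*v^2*w - 28*v*w^2 + 60*w^3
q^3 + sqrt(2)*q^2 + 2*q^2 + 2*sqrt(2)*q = q*(q + 2)*(q + sqrt(2))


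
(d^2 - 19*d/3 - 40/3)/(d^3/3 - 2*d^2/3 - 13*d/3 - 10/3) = (-3*d^2 + 19*d + 40)/(-d^3 + 2*d^2 + 13*d + 10)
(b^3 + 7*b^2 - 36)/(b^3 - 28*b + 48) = (b + 3)/(b - 4)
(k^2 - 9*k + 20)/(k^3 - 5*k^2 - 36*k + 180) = (k - 4)/(k^2 - 36)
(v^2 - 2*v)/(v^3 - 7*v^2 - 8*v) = (2 - v)/(-v^2 + 7*v + 8)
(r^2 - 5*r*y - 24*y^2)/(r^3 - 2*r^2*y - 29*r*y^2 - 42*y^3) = (-r + 8*y)/(-r^2 + 5*r*y + 14*y^2)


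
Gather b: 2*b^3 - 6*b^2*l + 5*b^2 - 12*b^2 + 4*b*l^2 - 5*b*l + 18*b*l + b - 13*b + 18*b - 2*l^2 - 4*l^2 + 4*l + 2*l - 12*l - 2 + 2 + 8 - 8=2*b^3 + b^2*(-6*l - 7) + b*(4*l^2 + 13*l + 6) - 6*l^2 - 6*l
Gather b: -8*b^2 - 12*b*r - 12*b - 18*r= -8*b^2 + b*(-12*r - 12) - 18*r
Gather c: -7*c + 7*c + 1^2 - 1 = 0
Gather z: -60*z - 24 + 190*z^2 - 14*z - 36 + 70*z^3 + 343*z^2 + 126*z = 70*z^3 + 533*z^2 + 52*z - 60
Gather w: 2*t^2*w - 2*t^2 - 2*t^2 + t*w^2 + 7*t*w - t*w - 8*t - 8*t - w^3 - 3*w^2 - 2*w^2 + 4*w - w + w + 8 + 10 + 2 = -4*t^2 - 16*t - w^3 + w^2*(t - 5) + w*(2*t^2 + 6*t + 4) + 20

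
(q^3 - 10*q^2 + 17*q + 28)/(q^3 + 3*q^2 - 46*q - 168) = (q^2 - 3*q - 4)/(q^2 + 10*q + 24)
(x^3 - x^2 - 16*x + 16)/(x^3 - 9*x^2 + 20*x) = (x^2 + 3*x - 4)/(x*(x - 5))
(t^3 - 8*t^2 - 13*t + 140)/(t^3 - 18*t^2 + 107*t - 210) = (t + 4)/(t - 6)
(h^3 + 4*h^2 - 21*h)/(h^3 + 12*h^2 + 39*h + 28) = h*(h - 3)/(h^2 + 5*h + 4)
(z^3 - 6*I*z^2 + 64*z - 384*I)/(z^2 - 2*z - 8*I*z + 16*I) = (z^2 + 2*I*z + 48)/(z - 2)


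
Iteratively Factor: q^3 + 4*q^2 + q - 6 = (q - 1)*(q^2 + 5*q + 6) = (q - 1)*(q + 3)*(q + 2)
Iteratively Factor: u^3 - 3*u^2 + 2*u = (u - 1)*(u^2 - 2*u) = (u - 2)*(u - 1)*(u)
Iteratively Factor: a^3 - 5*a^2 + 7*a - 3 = (a - 1)*(a^2 - 4*a + 3) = (a - 3)*(a - 1)*(a - 1)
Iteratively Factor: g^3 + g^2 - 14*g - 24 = (g - 4)*(g^2 + 5*g + 6) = (g - 4)*(g + 3)*(g + 2)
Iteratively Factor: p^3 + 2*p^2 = (p)*(p^2 + 2*p) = p*(p + 2)*(p)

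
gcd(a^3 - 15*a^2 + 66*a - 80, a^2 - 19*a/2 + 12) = a - 8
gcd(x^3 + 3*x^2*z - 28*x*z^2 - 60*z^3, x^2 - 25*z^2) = x - 5*z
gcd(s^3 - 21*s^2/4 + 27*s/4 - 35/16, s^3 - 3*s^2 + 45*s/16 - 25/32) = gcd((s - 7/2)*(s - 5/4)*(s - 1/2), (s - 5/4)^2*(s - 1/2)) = s^2 - 7*s/4 + 5/8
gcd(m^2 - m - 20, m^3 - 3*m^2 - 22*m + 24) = m + 4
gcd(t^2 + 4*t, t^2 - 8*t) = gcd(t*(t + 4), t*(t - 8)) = t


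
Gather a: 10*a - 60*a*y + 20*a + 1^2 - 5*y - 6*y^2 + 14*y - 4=a*(30 - 60*y) - 6*y^2 + 9*y - 3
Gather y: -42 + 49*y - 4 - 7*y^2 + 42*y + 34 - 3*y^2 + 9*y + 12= -10*y^2 + 100*y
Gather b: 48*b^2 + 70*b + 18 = 48*b^2 + 70*b + 18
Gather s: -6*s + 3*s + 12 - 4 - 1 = 7 - 3*s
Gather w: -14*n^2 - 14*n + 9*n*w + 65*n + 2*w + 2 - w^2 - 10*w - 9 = -14*n^2 + 51*n - w^2 + w*(9*n - 8) - 7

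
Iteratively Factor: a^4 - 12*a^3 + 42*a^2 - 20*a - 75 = (a - 5)*(a^3 - 7*a^2 + 7*a + 15) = (a - 5)*(a - 3)*(a^2 - 4*a - 5) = (a - 5)*(a - 3)*(a + 1)*(a - 5)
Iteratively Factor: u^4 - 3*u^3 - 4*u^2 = (u)*(u^3 - 3*u^2 - 4*u) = u*(u + 1)*(u^2 - 4*u) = u*(u - 4)*(u + 1)*(u)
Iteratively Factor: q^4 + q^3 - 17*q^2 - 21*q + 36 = (q + 3)*(q^3 - 2*q^2 - 11*q + 12) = (q + 3)^2*(q^2 - 5*q + 4) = (q - 1)*(q + 3)^2*(q - 4)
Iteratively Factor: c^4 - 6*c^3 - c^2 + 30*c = (c - 3)*(c^3 - 3*c^2 - 10*c) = (c - 3)*(c + 2)*(c^2 - 5*c) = c*(c - 3)*(c + 2)*(c - 5)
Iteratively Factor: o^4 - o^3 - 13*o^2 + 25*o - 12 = (o - 1)*(o^3 - 13*o + 12) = (o - 1)^2*(o^2 + o - 12) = (o - 3)*(o - 1)^2*(o + 4)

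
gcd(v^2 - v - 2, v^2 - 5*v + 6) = v - 2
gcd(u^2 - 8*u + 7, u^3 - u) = u - 1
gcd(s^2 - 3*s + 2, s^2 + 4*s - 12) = s - 2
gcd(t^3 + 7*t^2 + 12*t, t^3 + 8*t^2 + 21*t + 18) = t + 3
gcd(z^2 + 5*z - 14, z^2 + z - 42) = z + 7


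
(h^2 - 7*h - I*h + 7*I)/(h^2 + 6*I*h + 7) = (h - 7)/(h + 7*I)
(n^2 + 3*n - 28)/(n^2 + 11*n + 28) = (n - 4)/(n + 4)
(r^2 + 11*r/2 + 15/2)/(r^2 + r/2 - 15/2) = (2*r + 5)/(2*r - 5)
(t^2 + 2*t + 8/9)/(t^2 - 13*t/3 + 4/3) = (9*t^2 + 18*t + 8)/(3*(3*t^2 - 13*t + 4))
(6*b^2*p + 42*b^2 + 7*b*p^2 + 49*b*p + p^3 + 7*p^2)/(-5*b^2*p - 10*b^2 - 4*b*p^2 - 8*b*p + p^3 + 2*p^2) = (6*b*p + 42*b + p^2 + 7*p)/(-5*b*p - 10*b + p^2 + 2*p)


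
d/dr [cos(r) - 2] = -sin(r)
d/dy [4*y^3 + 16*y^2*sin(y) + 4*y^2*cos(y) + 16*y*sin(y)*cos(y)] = -4*y^2*sin(y) + 16*y^2*cos(y) + 12*y^2 + 32*y*sin(y) + 8*y*cos(y) + 16*y*cos(2*y) + 8*sin(2*y)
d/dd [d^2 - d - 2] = 2*d - 1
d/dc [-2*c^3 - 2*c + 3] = -6*c^2 - 2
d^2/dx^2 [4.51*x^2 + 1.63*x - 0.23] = 9.02000000000000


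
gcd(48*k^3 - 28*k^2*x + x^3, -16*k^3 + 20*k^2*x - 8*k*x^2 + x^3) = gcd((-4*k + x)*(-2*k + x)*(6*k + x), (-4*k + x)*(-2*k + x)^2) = 8*k^2 - 6*k*x + x^2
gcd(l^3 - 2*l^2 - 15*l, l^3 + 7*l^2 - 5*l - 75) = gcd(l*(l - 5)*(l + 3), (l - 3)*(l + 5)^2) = 1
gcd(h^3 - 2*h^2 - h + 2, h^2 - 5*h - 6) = h + 1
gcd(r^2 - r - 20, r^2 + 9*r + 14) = 1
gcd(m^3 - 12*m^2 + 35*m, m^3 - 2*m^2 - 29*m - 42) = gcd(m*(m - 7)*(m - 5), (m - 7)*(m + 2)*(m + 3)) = m - 7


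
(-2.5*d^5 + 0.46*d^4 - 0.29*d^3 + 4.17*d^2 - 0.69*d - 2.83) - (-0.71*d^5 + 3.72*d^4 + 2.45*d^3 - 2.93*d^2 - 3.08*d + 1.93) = -1.79*d^5 - 3.26*d^4 - 2.74*d^3 + 7.1*d^2 + 2.39*d - 4.76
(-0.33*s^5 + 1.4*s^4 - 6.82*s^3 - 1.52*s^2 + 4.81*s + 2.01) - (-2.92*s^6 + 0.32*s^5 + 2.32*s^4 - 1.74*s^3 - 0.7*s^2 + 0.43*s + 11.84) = 2.92*s^6 - 0.65*s^5 - 0.92*s^4 - 5.08*s^3 - 0.82*s^2 + 4.38*s - 9.83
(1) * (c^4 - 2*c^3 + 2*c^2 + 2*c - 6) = c^4 - 2*c^3 + 2*c^2 + 2*c - 6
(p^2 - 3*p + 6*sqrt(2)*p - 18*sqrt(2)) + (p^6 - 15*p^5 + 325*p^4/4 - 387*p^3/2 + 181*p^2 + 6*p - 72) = p^6 - 15*p^5 + 325*p^4/4 - 387*p^3/2 + 182*p^2 + 3*p + 6*sqrt(2)*p - 72 - 18*sqrt(2)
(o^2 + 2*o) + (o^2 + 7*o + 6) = 2*o^2 + 9*o + 6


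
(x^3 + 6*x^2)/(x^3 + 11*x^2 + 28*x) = x*(x + 6)/(x^2 + 11*x + 28)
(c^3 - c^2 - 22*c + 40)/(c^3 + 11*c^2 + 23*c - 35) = (c^2 - 6*c + 8)/(c^2 + 6*c - 7)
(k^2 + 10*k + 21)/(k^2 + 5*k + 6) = (k + 7)/(k + 2)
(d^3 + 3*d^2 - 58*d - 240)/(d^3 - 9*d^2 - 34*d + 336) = (d + 5)/(d - 7)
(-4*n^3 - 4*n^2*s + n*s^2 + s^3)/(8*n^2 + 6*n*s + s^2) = (-2*n^2 - n*s + s^2)/(4*n + s)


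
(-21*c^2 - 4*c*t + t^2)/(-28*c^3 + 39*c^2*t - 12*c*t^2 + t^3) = (3*c + t)/(4*c^2 - 5*c*t + t^2)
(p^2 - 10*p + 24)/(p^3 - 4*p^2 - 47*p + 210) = (p - 4)/(p^2 + 2*p - 35)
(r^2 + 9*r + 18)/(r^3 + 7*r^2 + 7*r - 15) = (r + 6)/(r^2 + 4*r - 5)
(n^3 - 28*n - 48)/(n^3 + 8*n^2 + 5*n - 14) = (n^2 - 2*n - 24)/(n^2 + 6*n - 7)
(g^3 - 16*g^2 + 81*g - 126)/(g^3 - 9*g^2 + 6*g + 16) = (g^3 - 16*g^2 + 81*g - 126)/(g^3 - 9*g^2 + 6*g + 16)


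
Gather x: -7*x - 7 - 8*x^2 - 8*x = -8*x^2 - 15*x - 7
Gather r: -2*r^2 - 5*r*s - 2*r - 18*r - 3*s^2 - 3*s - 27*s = -2*r^2 + r*(-5*s - 20) - 3*s^2 - 30*s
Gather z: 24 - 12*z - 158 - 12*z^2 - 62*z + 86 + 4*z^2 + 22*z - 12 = -8*z^2 - 52*z - 60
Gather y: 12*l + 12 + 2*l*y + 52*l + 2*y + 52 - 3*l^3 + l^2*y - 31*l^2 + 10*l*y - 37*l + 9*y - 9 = -3*l^3 - 31*l^2 + 27*l + y*(l^2 + 12*l + 11) + 55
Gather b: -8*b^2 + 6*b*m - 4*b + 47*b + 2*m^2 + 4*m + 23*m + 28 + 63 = -8*b^2 + b*(6*m + 43) + 2*m^2 + 27*m + 91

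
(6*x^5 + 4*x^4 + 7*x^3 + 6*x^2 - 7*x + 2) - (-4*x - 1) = 6*x^5 + 4*x^4 + 7*x^3 + 6*x^2 - 3*x + 3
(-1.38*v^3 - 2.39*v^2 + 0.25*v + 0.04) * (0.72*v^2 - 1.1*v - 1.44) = -0.9936*v^5 - 0.2028*v^4 + 4.7962*v^3 + 3.1954*v^2 - 0.404*v - 0.0576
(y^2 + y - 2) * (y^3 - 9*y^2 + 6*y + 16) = y^5 - 8*y^4 - 5*y^3 + 40*y^2 + 4*y - 32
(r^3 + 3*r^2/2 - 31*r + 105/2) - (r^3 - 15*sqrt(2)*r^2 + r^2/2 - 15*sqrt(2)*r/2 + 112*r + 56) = r^2 + 15*sqrt(2)*r^2 - 143*r + 15*sqrt(2)*r/2 - 7/2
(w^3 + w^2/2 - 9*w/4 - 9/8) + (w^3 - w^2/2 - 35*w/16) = 2*w^3 - 71*w/16 - 9/8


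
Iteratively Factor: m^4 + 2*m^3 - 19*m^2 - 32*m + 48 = (m + 3)*(m^3 - m^2 - 16*m + 16) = (m - 4)*(m + 3)*(m^2 + 3*m - 4) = (m - 4)*(m + 3)*(m + 4)*(m - 1)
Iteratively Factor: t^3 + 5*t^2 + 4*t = (t)*(t^2 + 5*t + 4) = t*(t + 4)*(t + 1)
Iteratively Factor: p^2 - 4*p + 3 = (p - 3)*(p - 1)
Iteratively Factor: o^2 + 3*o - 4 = (o + 4)*(o - 1)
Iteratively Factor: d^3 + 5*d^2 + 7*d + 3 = (d + 3)*(d^2 + 2*d + 1) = (d + 1)*(d + 3)*(d + 1)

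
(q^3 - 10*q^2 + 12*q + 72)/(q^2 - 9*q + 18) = (q^2 - 4*q - 12)/(q - 3)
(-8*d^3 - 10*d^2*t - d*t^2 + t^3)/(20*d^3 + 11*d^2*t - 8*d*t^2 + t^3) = (2*d + t)/(-5*d + t)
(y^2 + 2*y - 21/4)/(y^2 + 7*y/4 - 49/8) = 2*(2*y - 3)/(4*y - 7)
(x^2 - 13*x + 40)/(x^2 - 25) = (x - 8)/(x + 5)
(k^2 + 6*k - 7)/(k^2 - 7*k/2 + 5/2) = 2*(k + 7)/(2*k - 5)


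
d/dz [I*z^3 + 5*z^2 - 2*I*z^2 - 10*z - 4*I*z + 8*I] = 3*I*z^2 + z*(10 - 4*I) - 10 - 4*I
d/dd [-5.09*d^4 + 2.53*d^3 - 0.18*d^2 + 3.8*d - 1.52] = -20.36*d^3 + 7.59*d^2 - 0.36*d + 3.8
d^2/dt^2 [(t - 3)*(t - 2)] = 2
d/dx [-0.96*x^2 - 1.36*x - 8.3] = -1.92*x - 1.36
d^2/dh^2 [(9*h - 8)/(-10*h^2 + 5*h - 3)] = 10*(-5*(4*h - 1)^2*(9*h - 8) + (54*h - 25)*(10*h^2 - 5*h + 3))/(10*h^2 - 5*h + 3)^3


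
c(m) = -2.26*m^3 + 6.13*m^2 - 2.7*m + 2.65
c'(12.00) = -831.90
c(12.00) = -3052.31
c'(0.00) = -2.70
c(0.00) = 2.65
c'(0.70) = 2.56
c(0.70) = 2.99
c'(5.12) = -117.66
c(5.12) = -153.81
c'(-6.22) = -341.26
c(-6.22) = 800.45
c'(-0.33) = -7.48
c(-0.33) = 4.29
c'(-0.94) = -20.22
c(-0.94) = 12.48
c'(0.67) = 2.47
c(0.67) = 2.91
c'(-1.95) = -52.39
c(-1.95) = 47.98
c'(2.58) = -16.20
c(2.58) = -2.32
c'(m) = -6.78*m^2 + 12.26*m - 2.7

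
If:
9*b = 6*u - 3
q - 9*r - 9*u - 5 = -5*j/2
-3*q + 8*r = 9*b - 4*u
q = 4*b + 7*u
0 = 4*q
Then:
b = -7/29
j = 737/580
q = 0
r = -79/232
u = 4/29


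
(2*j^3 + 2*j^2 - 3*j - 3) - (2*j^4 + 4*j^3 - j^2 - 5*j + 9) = -2*j^4 - 2*j^3 + 3*j^2 + 2*j - 12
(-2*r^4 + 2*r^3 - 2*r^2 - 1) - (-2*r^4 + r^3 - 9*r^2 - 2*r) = r^3 + 7*r^2 + 2*r - 1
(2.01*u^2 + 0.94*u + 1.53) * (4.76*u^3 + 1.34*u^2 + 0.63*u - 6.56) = 9.5676*u^5 + 7.1678*u^4 + 9.8087*u^3 - 10.5432*u^2 - 5.2025*u - 10.0368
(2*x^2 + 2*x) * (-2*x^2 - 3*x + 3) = -4*x^4 - 10*x^3 + 6*x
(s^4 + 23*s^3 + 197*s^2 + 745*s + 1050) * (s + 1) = s^5 + 24*s^4 + 220*s^3 + 942*s^2 + 1795*s + 1050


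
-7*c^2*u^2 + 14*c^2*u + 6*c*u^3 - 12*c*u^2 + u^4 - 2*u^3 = u*(-c + u)*(7*c + u)*(u - 2)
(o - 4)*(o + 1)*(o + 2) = o^3 - o^2 - 10*o - 8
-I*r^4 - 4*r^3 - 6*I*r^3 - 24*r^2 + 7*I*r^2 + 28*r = r*(r + 7)*(r - 4*I)*(-I*r + I)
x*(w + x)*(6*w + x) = 6*w^2*x + 7*w*x^2 + x^3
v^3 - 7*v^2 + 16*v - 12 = (v - 3)*(v - 2)^2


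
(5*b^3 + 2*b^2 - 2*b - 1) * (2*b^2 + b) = 10*b^5 + 9*b^4 - 2*b^3 - 4*b^2 - b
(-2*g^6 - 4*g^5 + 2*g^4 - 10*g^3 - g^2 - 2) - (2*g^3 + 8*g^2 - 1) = -2*g^6 - 4*g^5 + 2*g^4 - 12*g^3 - 9*g^2 - 1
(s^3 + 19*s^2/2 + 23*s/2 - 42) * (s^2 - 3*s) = s^5 + 13*s^4/2 - 17*s^3 - 153*s^2/2 + 126*s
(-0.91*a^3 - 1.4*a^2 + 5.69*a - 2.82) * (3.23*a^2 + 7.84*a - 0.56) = -2.9393*a^5 - 11.6564*a^4 + 7.9123*a^3 + 36.285*a^2 - 25.2952*a + 1.5792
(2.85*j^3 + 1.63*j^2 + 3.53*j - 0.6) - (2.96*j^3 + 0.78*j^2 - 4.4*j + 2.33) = -0.11*j^3 + 0.85*j^2 + 7.93*j - 2.93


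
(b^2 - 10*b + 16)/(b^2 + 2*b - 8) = (b - 8)/(b + 4)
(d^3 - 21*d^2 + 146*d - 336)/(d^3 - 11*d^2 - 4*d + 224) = (d - 6)/(d + 4)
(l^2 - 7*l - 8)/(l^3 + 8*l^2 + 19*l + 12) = (l - 8)/(l^2 + 7*l + 12)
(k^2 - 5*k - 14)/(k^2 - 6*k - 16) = (k - 7)/(k - 8)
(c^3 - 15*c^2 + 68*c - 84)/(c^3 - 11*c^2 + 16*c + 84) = (c - 2)/(c + 2)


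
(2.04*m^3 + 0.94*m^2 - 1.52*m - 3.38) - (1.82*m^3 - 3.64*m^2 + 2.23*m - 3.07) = 0.22*m^3 + 4.58*m^2 - 3.75*m - 0.31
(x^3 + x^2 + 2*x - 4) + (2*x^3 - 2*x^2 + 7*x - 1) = 3*x^3 - x^2 + 9*x - 5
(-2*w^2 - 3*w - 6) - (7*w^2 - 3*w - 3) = -9*w^2 - 3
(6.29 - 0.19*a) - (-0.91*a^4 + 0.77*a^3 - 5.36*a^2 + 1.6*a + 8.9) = 0.91*a^4 - 0.77*a^3 + 5.36*a^2 - 1.79*a - 2.61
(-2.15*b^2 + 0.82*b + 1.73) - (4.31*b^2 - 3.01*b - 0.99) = -6.46*b^2 + 3.83*b + 2.72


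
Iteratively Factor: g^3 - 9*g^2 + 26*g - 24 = (g - 4)*(g^2 - 5*g + 6) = (g - 4)*(g - 2)*(g - 3)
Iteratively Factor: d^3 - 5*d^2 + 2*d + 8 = (d - 4)*(d^2 - d - 2) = (d - 4)*(d - 2)*(d + 1)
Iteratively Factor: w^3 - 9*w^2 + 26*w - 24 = (w - 3)*(w^2 - 6*w + 8) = (w - 4)*(w - 3)*(w - 2)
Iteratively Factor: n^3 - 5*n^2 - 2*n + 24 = (n + 2)*(n^2 - 7*n + 12) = (n - 3)*(n + 2)*(n - 4)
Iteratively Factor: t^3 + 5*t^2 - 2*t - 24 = (t + 3)*(t^2 + 2*t - 8) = (t + 3)*(t + 4)*(t - 2)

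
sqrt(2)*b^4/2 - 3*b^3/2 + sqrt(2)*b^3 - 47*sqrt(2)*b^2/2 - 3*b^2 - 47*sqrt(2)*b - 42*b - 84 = (b + 2)*(b - 6*sqrt(2))*(b + 7*sqrt(2)/2)*(sqrt(2)*b/2 + 1)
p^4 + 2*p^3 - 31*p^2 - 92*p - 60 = (p - 6)*(p + 1)*(p + 2)*(p + 5)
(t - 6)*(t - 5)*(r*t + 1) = r*t^3 - 11*r*t^2 + 30*r*t + t^2 - 11*t + 30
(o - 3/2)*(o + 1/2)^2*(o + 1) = o^4 + o^3/2 - 7*o^2/4 - 13*o/8 - 3/8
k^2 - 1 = (k - 1)*(k + 1)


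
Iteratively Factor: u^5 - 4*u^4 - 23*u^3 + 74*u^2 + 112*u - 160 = (u - 4)*(u^4 - 23*u^2 - 18*u + 40) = (u - 4)*(u - 1)*(u^3 + u^2 - 22*u - 40) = (u - 4)*(u - 1)*(u + 4)*(u^2 - 3*u - 10) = (u - 4)*(u - 1)*(u + 2)*(u + 4)*(u - 5)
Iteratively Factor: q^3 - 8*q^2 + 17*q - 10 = (q - 5)*(q^2 - 3*q + 2) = (q - 5)*(q - 2)*(q - 1)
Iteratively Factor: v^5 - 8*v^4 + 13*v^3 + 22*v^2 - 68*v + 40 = (v - 1)*(v^4 - 7*v^3 + 6*v^2 + 28*v - 40) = (v - 1)*(v + 2)*(v^3 - 9*v^2 + 24*v - 20) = (v - 2)*(v - 1)*(v + 2)*(v^2 - 7*v + 10) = (v - 2)^2*(v - 1)*(v + 2)*(v - 5)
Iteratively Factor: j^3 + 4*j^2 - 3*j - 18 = (j - 2)*(j^2 + 6*j + 9) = (j - 2)*(j + 3)*(j + 3)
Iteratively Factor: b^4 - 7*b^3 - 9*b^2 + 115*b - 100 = (b - 1)*(b^3 - 6*b^2 - 15*b + 100) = (b - 5)*(b - 1)*(b^2 - b - 20) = (b - 5)*(b - 1)*(b + 4)*(b - 5)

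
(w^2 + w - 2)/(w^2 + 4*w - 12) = (w^2 + w - 2)/(w^2 + 4*w - 12)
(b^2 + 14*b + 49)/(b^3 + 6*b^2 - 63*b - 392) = 1/(b - 8)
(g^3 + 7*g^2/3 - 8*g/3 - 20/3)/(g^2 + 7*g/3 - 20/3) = (g^2 + 4*g + 4)/(g + 4)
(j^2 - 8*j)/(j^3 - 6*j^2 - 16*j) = 1/(j + 2)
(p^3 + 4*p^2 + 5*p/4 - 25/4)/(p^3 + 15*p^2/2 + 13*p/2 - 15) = (p + 5/2)/(p + 6)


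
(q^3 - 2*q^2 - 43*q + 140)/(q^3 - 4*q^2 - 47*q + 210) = (q - 4)/(q - 6)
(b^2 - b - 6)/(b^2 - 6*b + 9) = (b + 2)/(b - 3)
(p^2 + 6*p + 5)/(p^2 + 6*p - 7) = (p^2 + 6*p + 5)/(p^2 + 6*p - 7)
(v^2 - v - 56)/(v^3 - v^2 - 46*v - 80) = (v + 7)/(v^2 + 7*v + 10)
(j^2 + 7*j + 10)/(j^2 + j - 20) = (j + 2)/(j - 4)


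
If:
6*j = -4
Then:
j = -2/3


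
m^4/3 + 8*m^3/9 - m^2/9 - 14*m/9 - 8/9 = (m/3 + 1/3)*(m - 4/3)*(m + 1)*(m + 2)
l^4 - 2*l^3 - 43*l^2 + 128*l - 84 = (l - 6)*(l - 2)*(l - 1)*(l + 7)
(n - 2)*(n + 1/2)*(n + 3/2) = n^3 - 13*n/4 - 3/2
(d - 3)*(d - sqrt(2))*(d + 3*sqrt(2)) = d^3 - 3*d^2 + 2*sqrt(2)*d^2 - 6*sqrt(2)*d - 6*d + 18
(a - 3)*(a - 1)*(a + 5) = a^3 + a^2 - 17*a + 15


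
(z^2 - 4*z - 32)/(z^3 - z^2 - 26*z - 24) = (z - 8)/(z^2 - 5*z - 6)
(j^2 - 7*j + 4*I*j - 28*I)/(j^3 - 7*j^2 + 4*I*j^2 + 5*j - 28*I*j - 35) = (j + 4*I)/(j^2 + 4*I*j + 5)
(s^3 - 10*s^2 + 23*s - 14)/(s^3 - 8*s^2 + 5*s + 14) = (s - 1)/(s + 1)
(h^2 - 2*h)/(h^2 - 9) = h*(h - 2)/(h^2 - 9)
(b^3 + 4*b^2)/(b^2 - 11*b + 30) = b^2*(b + 4)/(b^2 - 11*b + 30)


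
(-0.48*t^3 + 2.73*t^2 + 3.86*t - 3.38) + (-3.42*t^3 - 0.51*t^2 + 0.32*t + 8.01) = -3.9*t^3 + 2.22*t^2 + 4.18*t + 4.63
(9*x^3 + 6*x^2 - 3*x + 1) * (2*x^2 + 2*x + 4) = 18*x^5 + 30*x^4 + 42*x^3 + 20*x^2 - 10*x + 4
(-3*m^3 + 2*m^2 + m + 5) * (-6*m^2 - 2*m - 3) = 18*m^5 - 6*m^4 - m^3 - 38*m^2 - 13*m - 15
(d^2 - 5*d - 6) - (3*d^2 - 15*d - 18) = -2*d^2 + 10*d + 12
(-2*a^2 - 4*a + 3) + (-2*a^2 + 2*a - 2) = -4*a^2 - 2*a + 1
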